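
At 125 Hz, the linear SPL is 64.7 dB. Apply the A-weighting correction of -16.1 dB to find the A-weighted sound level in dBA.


A-weighting table: 125 Hz -> -16.1 dB correction
SPL_A = SPL + correction = 64.7 + (-16.1) = 48.6 dBA


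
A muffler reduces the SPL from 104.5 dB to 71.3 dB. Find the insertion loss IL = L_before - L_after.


Insertion loss = SPL without muffler - SPL with muffler
IL = 104.5 - 71.3 = 33.2 dB


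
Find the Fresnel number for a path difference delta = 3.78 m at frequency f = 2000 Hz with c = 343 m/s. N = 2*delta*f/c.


N = 2*delta*f/c = 2*delta/lambda, where lambda = c/f
lambda = 343 / 2000 = 0.1715 m
N = 2 * 3.78 / 0.1715 = 44.082


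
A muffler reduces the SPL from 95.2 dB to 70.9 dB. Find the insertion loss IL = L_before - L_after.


Insertion loss = SPL without muffler - SPL with muffler
IL = 95.2 - 70.9 = 24.3 dB


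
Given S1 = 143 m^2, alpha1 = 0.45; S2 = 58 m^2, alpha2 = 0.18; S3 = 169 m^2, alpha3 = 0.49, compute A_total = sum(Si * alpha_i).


143 * 0.45 = 64.35
58 * 0.18 = 10.44
169 * 0.49 = 82.81
A_total = 64.35 + 10.44 + 82.81 = 157.6 m^2


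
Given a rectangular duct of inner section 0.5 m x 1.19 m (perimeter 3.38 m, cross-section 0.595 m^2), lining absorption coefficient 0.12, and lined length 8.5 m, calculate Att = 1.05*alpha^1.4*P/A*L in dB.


alpha^1.4 = 0.12^1.4 = 0.0513871
Attenuation rate = 1.05 * alpha^1.4 * P / A
= 1.05 * 0.0513871 * 3.38 / 0.595 = 0.306509 dB/m
Total Att = 0.306509 * 8.5 = 2.6053 dB


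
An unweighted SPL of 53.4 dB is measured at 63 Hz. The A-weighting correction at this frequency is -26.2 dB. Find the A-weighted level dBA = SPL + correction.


A-weighting table: 63 Hz -> -26.2 dB correction
SPL_A = SPL + correction = 53.4 + (-26.2) = 27.2 dBA


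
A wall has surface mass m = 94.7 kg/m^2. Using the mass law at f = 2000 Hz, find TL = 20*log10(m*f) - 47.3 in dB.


m * f = 94.7 * 2000 = 189400
20*log10(189400) = 105.548 dB
TL = 105.548 - 47.3 = 58.248 dB


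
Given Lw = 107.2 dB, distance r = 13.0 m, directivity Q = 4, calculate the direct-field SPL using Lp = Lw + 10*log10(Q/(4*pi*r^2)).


4*pi*r^2 = 4*pi*13.0^2 = 2123.72 m^2
Q / (4*pi*r^2) = 4 / 2123.72 = 0.00188349
Lp = 107.2 + 10*log10(0.00188349) = 79.95 dB


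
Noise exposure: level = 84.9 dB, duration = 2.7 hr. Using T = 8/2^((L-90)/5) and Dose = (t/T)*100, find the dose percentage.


T_allowed = 8 / 2^((84.9 - 90)/5) = 16.2234 hr
Dose = 2.7 / 16.2234 * 100 = 16.643 %


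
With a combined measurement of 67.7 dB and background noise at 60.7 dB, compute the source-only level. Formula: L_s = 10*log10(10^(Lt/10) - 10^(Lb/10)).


10^(67.7/10) = 5.88844e+06
10^(60.7/10) = 1.1749e+06
Difference = 5.88844e+06 - 1.1749e+06 = 4.71354e+06
L_source = 10*log10(4.71354e+06) = 66.733 dB


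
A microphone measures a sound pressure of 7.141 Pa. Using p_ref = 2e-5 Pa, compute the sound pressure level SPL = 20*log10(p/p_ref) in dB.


p / p_ref = 7.141 / 2e-5 = 357050
SPL = 20 * log10(357050) = 111.05 dB


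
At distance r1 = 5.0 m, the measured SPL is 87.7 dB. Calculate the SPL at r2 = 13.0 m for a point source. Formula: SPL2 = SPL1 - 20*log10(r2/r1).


r2/r1 = 13.0/5.0 = 2.6
Correction = 20*log10(2.6) = 8.29947 dB
SPL2 = 87.7 - 8.29947 = 79.401 dB


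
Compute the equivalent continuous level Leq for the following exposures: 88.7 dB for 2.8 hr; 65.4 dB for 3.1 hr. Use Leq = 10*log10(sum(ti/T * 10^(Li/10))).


T_total = 2.8 + 3.1 = 5.9 hr
(2.8/5.9) * 10^(88.7/10) = 3.51808e+08
(3.1/5.9) * 10^(65.4/10) = 1.82184e+06
Sum = 3.51808e+08 + 1.82184e+06 = 3.5363e+08
Leq = 10*log10(3.5363e+08) = 85.485 dB


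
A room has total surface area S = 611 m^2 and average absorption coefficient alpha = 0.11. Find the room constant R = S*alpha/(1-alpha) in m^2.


R = 611 * 0.11 / (1 - 0.11) = 75.517 m^2


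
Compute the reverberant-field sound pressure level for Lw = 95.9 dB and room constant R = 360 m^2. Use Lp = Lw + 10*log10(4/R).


4/R = 4/360 = 0.0111111
Lp = 95.9 + 10*log10(0.0111111) = 76.358 dB


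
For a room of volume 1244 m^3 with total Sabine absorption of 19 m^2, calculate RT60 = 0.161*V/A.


RT60 = 0.161 * 1244 / 19 = 10.541 s


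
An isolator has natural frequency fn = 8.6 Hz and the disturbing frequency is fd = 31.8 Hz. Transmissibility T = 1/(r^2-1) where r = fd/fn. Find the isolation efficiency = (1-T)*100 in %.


r = 31.8 / 8.6 = 3.69767
r^2 - 1 = 3.69767^2 - 1 = 12.6728
T = 1/12.6728 = 0.0789092
Efficiency = (1 - 0.0789092)*100 = 92.109 %


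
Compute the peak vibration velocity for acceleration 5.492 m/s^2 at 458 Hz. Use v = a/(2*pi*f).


omega = 2*pi*f = 2*pi*458 = 2877.7 rad/s
v = a / omega = 5.492 / 2877.7 = 0.0019085 m/s


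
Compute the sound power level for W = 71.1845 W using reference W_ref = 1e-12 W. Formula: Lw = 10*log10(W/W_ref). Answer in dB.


W / W_ref = 71.1845 / 1e-12 = 7.11845e+13
Lw = 10 * log10(7.11845e+13) = 138.52 dB


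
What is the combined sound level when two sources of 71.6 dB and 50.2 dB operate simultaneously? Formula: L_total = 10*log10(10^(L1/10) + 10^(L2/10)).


10^(71.6/10) = 1.44544e+07
10^(50.2/10) = 104713
Sum = 1.44544e+07 + 104713 = 1.45591e+07
L_total = 10*log10(1.45591e+07) = 71.631 dB


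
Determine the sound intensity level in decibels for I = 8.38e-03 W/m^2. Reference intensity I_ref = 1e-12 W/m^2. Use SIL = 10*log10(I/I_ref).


I / I_ref = 8.38e-03 / 1e-12 = 8.38e+09
SIL = 10 * log10(8.38e+09) = 99.232 dB


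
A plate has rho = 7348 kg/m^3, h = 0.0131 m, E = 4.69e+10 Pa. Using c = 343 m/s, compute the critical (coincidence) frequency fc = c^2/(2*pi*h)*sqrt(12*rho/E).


12*rho/E = 12*7348/4.69e+10 = 1.88009e-06
sqrt(12*rho/E) = sqrt(1.88009e-06) = 0.00137116
c^2/(2*pi*h) = 343^2/(2*pi*0.0131) = 1.42935e+06
fc = 1.42935e+06 * 0.00137116 = 1959.9 Hz


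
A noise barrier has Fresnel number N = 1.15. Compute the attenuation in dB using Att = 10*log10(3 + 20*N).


3 + 20*N = 3 + 20*1.15 = 26
Att = 10*log10(26) = 14.15 dB


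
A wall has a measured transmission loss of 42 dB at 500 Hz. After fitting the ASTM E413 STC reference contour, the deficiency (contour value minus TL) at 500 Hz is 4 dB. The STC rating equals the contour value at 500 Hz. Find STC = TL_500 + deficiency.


By ASTM E413, STC = value of the fitted reference contour at 500 Hz.
Contour value at 500 Hz = TL_500 + deficiency = 42 + 4 = 46
STC = 46


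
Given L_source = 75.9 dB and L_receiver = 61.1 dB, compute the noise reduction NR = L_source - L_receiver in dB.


NR = L_source - L_receiver (difference between source and receiving room levels)
NR = 75.9 - 61.1 = 14.8 dB


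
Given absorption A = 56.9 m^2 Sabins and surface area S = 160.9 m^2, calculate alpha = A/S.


Absorption coefficient = absorbed power / incident power
alpha = A / S = 56.9 / 160.9 = 0.35364


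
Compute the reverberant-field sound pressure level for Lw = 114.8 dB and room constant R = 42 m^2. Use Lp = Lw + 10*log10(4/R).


4/R = 4/42 = 0.0952381
Lp = 114.8 + 10*log10(0.0952381) = 104.59 dB


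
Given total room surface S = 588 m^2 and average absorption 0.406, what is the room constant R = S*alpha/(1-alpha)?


R = 588 * 0.406 / (1 - 0.406) = 401.9 m^2


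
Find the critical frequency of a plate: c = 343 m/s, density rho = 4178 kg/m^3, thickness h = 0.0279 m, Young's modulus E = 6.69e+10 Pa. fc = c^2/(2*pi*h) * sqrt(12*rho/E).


12*rho/E = 12*4178/6.69e+10 = 7.49417e-07
sqrt(12*rho/E) = sqrt(7.49417e-07) = 0.000865689
c^2/(2*pi*h) = 343^2/(2*pi*0.0279) = 671126
fc = 671126 * 0.000865689 = 580.99 Hz


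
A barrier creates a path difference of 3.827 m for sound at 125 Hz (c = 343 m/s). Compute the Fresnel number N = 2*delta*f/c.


N = 2*delta*f/c = 2*delta/lambda, where lambda = c/f
lambda = 343 / 125 = 2.744 m
N = 2 * 3.827 / 2.744 = 2.7894


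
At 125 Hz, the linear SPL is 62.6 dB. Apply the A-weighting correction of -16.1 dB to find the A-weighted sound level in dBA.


A-weighting table: 125 Hz -> -16.1 dB correction
SPL_A = SPL + correction = 62.6 + (-16.1) = 46.5 dBA


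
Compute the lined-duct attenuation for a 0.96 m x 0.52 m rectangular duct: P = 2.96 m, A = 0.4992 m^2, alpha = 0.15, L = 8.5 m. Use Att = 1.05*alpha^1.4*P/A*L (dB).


alpha^1.4 = 0.15^1.4 = 0.0702308
Attenuation rate = 1.05 * alpha^1.4 * P / A
= 1.05 * 0.0702308 * 2.96 / 0.4992 = 0.437254 dB/m
Total Att = 0.437254 * 8.5 = 3.7167 dB


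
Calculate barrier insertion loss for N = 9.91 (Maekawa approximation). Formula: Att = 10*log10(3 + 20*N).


3 + 20*N = 3 + 20*9.91 = 201.2
Att = 10*log10(201.2) = 23.036 dB


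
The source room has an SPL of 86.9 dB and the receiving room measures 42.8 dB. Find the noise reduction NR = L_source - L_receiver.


NR = L_source - L_receiver (difference between source and receiving room levels)
NR = 86.9 - 42.8 = 44.1 dB


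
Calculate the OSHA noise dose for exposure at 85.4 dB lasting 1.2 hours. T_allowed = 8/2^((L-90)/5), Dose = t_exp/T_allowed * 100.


T_allowed = 8 / 2^((85.4 - 90)/5) = 15.1369 hr
Dose = 1.2 / 15.1369 * 100 = 7.9276 %


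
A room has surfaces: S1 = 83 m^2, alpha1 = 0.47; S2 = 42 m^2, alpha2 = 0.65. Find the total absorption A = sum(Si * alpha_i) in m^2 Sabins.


83 * 0.47 = 39.01
42 * 0.65 = 27.3
A_total = 39.01 + 27.3 = 66.31 m^2


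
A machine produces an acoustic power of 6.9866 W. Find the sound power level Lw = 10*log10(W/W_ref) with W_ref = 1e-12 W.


W / W_ref = 6.9866 / 1e-12 = 6.9866e+12
Lw = 10 * log10(6.9866e+12) = 128.44 dB


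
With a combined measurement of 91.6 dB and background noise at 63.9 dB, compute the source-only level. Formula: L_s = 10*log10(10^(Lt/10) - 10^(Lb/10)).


10^(91.6/10) = 1.44544e+09
10^(63.9/10) = 2.45471e+06
Difference = 1.44544e+09 - 2.45471e+06 = 1.44299e+09
L_source = 10*log10(1.44299e+09) = 91.593 dB


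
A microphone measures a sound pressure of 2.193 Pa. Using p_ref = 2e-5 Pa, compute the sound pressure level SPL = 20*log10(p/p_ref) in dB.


p / p_ref = 2.193 / 2e-5 = 109650
SPL = 20 * log10(109650) = 100.8 dB


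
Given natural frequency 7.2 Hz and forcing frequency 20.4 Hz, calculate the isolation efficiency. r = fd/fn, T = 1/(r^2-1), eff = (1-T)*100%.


r = 20.4 / 7.2 = 2.83333
r^2 - 1 = 2.83333^2 - 1 = 7.02776
T = 1/7.02776 = 0.142293
Efficiency = (1 - 0.142293)*100 = 85.771 %


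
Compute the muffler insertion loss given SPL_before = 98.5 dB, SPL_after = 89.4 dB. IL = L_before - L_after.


Insertion loss = SPL without muffler - SPL with muffler
IL = 98.5 - 89.4 = 9.1 dB


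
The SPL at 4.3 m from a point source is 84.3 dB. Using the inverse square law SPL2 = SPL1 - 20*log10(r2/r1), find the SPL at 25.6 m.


r2/r1 = 25.6/4.3 = 5.95349
Correction = 20*log10(5.95349) = 15.4954 dB
SPL2 = 84.3 - 15.4954 = 68.805 dB


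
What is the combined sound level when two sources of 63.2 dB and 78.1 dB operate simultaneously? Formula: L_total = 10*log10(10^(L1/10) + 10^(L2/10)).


10^(63.2/10) = 2.0893e+06
10^(78.1/10) = 6.45654e+07
Sum = 2.0893e+06 + 6.45654e+07 = 6.66547e+07
L_total = 10*log10(6.66547e+07) = 78.238 dB


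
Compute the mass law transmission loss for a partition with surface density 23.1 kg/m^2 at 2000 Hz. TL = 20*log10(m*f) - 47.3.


m * f = 23.1 * 2000 = 46200
20*log10(46200) = 93.2928 dB
TL = 93.2928 - 47.3 = 45.993 dB


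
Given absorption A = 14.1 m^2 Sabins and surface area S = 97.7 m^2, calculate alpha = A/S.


Absorption coefficient = absorbed power / incident power
alpha = A / S = 14.1 / 97.7 = 0.14432


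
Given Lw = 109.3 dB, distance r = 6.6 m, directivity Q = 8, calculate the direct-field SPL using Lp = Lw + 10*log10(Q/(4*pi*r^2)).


4*pi*r^2 = 4*pi*6.6^2 = 547.391 m^2
Q / (4*pi*r^2) = 8 / 547.391 = 0.0146148
Lp = 109.3 + 10*log10(0.0146148) = 90.948 dB


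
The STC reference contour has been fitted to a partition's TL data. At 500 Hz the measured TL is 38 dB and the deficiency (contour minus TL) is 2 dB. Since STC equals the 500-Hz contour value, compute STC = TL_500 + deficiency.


By ASTM E413, STC = value of the fitted reference contour at 500 Hz.
Contour value at 500 Hz = TL_500 + deficiency = 38 + 2 = 40
STC = 40


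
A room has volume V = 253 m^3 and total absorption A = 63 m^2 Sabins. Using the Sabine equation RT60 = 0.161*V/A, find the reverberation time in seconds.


RT60 = 0.161 * 253 / 63 = 0.64656 s


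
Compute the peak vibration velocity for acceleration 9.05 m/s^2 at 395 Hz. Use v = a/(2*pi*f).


omega = 2*pi*f = 2*pi*395 = 2481.86 rad/s
v = a / omega = 9.05 / 2481.86 = 0.0036465 m/s


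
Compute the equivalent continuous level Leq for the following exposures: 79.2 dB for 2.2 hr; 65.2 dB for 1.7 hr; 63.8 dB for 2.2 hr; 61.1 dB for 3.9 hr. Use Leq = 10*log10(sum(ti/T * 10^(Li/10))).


T_total = 2.2 + 1.7 + 2.2 + 3.9 = 10.0 hr
(2.2/10.0) * 10^(79.2/10) = 1.82988e+07
(1.7/10.0) * 10^(65.2/10) = 562923
(2.2/10.0) * 10^(63.8/10) = 527743
(3.9/10.0) * 10^(61.1/10) = 502417
Sum = 1.82988e+07 + 562923 + 527743 + 502417 = 1.98919e+07
Leq = 10*log10(1.98919e+07) = 72.987 dB


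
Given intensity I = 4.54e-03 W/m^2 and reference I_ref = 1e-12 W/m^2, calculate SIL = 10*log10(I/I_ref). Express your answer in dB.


I / I_ref = 4.54e-03 / 1e-12 = 4.54e+09
SIL = 10 * log10(4.54e+09) = 96.571 dB


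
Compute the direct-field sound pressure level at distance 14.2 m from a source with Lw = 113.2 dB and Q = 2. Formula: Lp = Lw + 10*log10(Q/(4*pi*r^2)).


4*pi*r^2 = 4*pi*14.2^2 = 2533.88 m^2
Q / (4*pi*r^2) = 2 / 2533.88 = 0.000789303
Lp = 113.2 + 10*log10(0.000789303) = 82.172 dB


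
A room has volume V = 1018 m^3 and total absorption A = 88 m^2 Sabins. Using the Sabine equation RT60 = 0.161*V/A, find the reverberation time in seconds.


RT60 = 0.161 * 1018 / 88 = 1.8625 s


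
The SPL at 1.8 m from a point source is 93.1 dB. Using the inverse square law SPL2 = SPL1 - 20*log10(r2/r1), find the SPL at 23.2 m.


r2/r1 = 23.2/1.8 = 12.8889
Correction = 20*log10(12.8889) = 22.2043 dB
SPL2 = 93.1 - 22.2043 = 70.896 dB


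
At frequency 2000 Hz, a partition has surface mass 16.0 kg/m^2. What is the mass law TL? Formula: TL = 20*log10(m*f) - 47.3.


m * f = 16.0 * 2000 = 32000
20*log10(32000) = 90.103 dB
TL = 90.103 - 47.3 = 42.803 dB


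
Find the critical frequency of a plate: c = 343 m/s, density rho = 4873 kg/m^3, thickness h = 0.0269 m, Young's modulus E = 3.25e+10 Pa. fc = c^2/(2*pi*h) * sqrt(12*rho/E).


12*rho/E = 12*4873/3.25e+10 = 1.79926e-06
sqrt(12*rho/E) = sqrt(1.79926e-06) = 0.00134136
c^2/(2*pi*h) = 343^2/(2*pi*0.0269) = 696075
fc = 696075 * 0.00134136 = 933.69 Hz


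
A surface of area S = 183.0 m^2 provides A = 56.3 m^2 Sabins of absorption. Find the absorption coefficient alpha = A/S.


Absorption coefficient = absorbed power / incident power
alpha = A / S = 56.3 / 183.0 = 0.30765


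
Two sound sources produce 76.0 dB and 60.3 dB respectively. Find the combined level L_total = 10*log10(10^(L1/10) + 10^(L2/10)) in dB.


10^(76.0/10) = 3.98107e+07
10^(60.3/10) = 1.07152e+06
Sum = 3.98107e+07 + 1.07152e+06 = 4.08822e+07
L_total = 10*log10(4.08822e+07) = 76.115 dB


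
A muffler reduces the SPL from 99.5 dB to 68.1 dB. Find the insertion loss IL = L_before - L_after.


Insertion loss = SPL without muffler - SPL with muffler
IL = 99.5 - 68.1 = 31.4 dB


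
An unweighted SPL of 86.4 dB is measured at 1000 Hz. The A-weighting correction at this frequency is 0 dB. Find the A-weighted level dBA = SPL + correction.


A-weighting table: 1000 Hz -> 0 dB correction
SPL_A = SPL + correction = 86.4 + (0) = 86.4 dBA


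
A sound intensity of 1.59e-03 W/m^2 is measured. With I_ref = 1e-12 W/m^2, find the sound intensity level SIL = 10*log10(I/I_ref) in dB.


I / I_ref = 1.59e-03 / 1e-12 = 1.59e+09
SIL = 10 * log10(1.59e+09) = 92.014 dB


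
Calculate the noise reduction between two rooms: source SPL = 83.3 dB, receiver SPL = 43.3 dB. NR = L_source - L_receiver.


NR = L_source - L_receiver (difference between source and receiving room levels)
NR = 83.3 - 43.3 = 40 dB


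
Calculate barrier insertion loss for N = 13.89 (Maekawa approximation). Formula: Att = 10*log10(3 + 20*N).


3 + 20*N = 3 + 20*13.89 = 280.8
Att = 10*log10(280.8) = 24.484 dB


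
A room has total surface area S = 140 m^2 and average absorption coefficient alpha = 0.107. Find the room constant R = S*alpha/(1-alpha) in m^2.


R = 140 * 0.107 / (1 - 0.107) = 16.775 m^2


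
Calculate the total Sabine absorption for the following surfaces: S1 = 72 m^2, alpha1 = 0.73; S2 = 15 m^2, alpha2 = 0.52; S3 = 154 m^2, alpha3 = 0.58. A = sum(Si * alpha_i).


72 * 0.73 = 52.56
15 * 0.52 = 7.8
154 * 0.58 = 89.32
A_total = 52.56 + 7.8 + 89.32 = 149.68 m^2


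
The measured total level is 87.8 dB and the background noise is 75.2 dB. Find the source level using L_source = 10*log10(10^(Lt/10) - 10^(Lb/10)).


10^(87.8/10) = 6.0256e+08
10^(75.2/10) = 3.31131e+07
Difference = 6.0256e+08 - 3.31131e+07 = 5.69447e+08
L_source = 10*log10(5.69447e+08) = 87.555 dB


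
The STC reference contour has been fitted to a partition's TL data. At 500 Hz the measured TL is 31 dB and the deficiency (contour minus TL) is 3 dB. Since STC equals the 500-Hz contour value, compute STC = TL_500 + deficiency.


By ASTM E413, STC = value of the fitted reference contour at 500 Hz.
Contour value at 500 Hz = TL_500 + deficiency = 31 + 3 = 34
STC = 34


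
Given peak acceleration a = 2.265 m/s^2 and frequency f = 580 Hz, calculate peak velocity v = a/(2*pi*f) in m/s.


omega = 2*pi*f = 2*pi*580 = 3644.25 rad/s
v = a / omega = 2.265 / 3644.25 = 0.00062153 m/s


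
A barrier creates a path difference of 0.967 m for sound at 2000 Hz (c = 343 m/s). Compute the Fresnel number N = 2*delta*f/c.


N = 2*delta*f/c = 2*delta/lambda, where lambda = c/f
lambda = 343 / 2000 = 0.1715 m
N = 2 * 0.967 / 0.1715 = 11.277


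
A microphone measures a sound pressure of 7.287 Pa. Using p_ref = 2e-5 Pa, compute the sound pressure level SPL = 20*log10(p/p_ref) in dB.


p / p_ref = 7.287 / 2e-5 = 364350
SPL = 20 * log10(364350) = 111.23 dB


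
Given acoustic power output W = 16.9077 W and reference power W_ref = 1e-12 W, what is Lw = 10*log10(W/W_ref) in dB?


W / W_ref = 16.9077 / 1e-12 = 1.69077e+13
Lw = 10 * log10(1.69077e+13) = 132.28 dB


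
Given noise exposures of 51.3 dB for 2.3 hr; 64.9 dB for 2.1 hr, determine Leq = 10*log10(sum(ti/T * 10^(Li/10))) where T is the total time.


T_total = 2.3 + 2.1 = 4.4 hr
(2.3/4.4) * 10^(51.3/10) = 70514
(2.1/4.4) * 10^(64.9/10) = 1.47491e+06
Sum = 70514 + 1.47491e+06 = 1.54542e+06
Leq = 10*log10(1.54542e+06) = 61.89 dB


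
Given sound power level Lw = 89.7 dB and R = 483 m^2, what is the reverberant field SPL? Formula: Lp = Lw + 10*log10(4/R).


4/R = 4/483 = 0.00828157
Lp = 89.7 + 10*log10(0.00828157) = 68.881 dB


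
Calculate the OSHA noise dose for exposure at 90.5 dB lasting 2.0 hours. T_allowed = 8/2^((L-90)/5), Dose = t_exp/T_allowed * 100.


T_allowed = 8 / 2^((90.5 - 90)/5) = 7.46426 hr
Dose = 2.0 / 7.46426 * 100 = 26.794 %


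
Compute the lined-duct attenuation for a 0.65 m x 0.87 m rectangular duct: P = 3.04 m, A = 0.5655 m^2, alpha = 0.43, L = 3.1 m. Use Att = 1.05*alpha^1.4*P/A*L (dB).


alpha^1.4 = 0.43^1.4 = 0.3068
Attenuation rate = 1.05 * alpha^1.4 * P / A
= 1.05 * 0.3068 * 3.04 / 0.5655 = 1.73175 dB/m
Total Att = 1.73175 * 3.1 = 5.3684 dB


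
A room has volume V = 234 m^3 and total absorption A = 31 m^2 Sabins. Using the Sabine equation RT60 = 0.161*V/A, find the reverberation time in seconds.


RT60 = 0.161 * 234 / 31 = 1.2153 s


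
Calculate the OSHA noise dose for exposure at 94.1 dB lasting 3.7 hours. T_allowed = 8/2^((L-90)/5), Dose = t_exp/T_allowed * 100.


T_allowed = 8 / 2^((94.1 - 90)/5) = 4.53154 hr
Dose = 3.7 / 4.53154 * 100 = 81.65 %


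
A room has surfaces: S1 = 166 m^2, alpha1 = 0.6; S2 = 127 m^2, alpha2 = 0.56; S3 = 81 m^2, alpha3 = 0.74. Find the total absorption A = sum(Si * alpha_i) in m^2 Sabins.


166 * 0.6 = 99.6
127 * 0.56 = 71.12
81 * 0.74 = 59.94
A_total = 99.6 + 71.12 + 59.94 = 230.66 m^2


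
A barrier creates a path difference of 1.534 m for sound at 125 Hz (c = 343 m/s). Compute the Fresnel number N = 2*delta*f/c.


N = 2*delta*f/c = 2*delta/lambda, where lambda = c/f
lambda = 343 / 125 = 2.744 m
N = 2 * 1.534 / 2.744 = 1.1181


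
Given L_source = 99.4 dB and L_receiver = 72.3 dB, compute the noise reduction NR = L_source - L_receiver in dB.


NR = L_source - L_receiver (difference between source and receiving room levels)
NR = 99.4 - 72.3 = 27.1 dB


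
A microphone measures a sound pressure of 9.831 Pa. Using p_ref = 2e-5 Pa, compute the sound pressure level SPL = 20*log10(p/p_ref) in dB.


p / p_ref = 9.831 / 2e-5 = 491550
SPL = 20 * log10(491550) = 113.83 dB


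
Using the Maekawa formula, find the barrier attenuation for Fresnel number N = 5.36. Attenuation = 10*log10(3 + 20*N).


3 + 20*N = 3 + 20*5.36 = 110.2
Att = 10*log10(110.2) = 20.422 dB


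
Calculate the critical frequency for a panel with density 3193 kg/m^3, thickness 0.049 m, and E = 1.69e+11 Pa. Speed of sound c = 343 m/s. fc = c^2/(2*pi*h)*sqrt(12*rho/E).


12*rho/E = 12*3193/1.69e+11 = 2.26722e-07
sqrt(12*rho/E) = sqrt(2.26722e-07) = 0.000476153
c^2/(2*pi*h) = 343^2/(2*pi*0.049) = 382131
fc = 382131 * 0.000476153 = 181.95 Hz


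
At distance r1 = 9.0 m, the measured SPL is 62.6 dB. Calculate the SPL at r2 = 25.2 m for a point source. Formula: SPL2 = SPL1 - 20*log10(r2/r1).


r2/r1 = 25.2/9.0 = 2.8
Correction = 20*log10(2.8) = 8.94316 dB
SPL2 = 62.6 - 8.94316 = 53.657 dB


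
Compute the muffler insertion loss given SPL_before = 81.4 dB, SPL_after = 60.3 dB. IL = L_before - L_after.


Insertion loss = SPL without muffler - SPL with muffler
IL = 81.4 - 60.3 = 21.1 dB


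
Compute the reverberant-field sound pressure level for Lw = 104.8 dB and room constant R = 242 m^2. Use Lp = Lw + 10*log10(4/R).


4/R = 4/242 = 0.0165289
Lp = 104.8 + 10*log10(0.0165289) = 86.982 dB


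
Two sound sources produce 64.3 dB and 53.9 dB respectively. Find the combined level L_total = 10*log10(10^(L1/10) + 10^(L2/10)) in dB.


10^(64.3/10) = 2.69153e+06
10^(53.9/10) = 245471
Sum = 2.69153e+06 + 245471 = 2.937e+06
L_total = 10*log10(2.937e+06) = 64.679 dB


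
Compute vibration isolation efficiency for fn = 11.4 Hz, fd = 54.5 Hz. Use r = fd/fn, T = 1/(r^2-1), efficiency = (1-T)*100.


r = 54.5 / 11.4 = 4.7807
r^2 - 1 = 4.7807^2 - 1 = 21.8551
T = 1/21.8551 = 0.0457559
Efficiency = (1 - 0.0457559)*100 = 95.424 %


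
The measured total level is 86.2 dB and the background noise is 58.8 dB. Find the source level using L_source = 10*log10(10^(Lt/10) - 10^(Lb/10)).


10^(86.2/10) = 4.16869e+08
10^(58.8/10) = 758578
Difference = 4.16869e+08 - 758578 = 4.1611e+08
L_source = 10*log10(4.1611e+08) = 86.192 dB


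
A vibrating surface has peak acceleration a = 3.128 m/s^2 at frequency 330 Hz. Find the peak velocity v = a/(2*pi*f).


omega = 2*pi*f = 2*pi*330 = 2073.45 rad/s
v = a / omega = 3.128 / 2073.45 = 0.0015086 m/s


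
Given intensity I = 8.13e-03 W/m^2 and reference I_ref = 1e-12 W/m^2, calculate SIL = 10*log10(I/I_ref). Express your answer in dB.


I / I_ref = 8.13e-03 / 1e-12 = 8.13e+09
SIL = 10 * log10(8.13e+09) = 99.101 dB


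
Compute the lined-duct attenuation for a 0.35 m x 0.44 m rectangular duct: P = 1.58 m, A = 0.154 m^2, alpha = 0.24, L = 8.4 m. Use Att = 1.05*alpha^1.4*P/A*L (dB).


alpha^1.4 = 0.24^1.4 = 0.135611
Attenuation rate = 1.05 * alpha^1.4 * P / A
= 1.05 * 0.135611 * 1.58 / 0.154 = 1.4609 dB/m
Total Att = 1.4609 * 8.4 = 12.272 dB


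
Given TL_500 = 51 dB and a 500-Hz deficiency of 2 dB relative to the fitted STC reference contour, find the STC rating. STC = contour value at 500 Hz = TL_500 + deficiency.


By ASTM E413, STC = value of the fitted reference contour at 500 Hz.
Contour value at 500 Hz = TL_500 + deficiency = 51 + 2 = 53
STC = 53


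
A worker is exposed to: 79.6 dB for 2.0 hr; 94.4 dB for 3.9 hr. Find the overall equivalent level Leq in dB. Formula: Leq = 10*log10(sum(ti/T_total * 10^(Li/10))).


T_total = 2.0 + 3.9 = 5.9 hr
(2.0/5.9) * 10^(79.6/10) = 3.09156e+07
(3.9/5.9) * 10^(94.4/10) = 1.82059e+09
Sum = 3.09156e+07 + 1.82059e+09 = 1.85151e+09
Leq = 10*log10(1.85151e+09) = 92.675 dB


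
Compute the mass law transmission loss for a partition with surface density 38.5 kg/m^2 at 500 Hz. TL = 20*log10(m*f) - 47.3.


m * f = 38.5 * 500 = 19250
20*log10(19250) = 85.6886 dB
TL = 85.6886 - 47.3 = 38.389 dB


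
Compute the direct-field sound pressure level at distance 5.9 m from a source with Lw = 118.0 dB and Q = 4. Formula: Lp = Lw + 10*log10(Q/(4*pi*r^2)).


4*pi*r^2 = 4*pi*5.9^2 = 437.435 m^2
Q / (4*pi*r^2) = 4 / 437.435 = 0.00914422
Lp = 118.0 + 10*log10(0.00914422) = 97.611 dB


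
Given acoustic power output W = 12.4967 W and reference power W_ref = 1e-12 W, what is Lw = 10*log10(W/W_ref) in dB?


W / W_ref = 12.4967 / 1e-12 = 1.24967e+13
Lw = 10 * log10(1.24967e+13) = 130.97 dB


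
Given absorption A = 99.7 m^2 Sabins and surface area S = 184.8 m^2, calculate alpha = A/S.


Absorption coefficient = absorbed power / incident power
alpha = A / S = 99.7 / 184.8 = 0.5395


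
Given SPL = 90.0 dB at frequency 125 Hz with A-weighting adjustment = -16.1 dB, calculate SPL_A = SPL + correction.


A-weighting table: 125 Hz -> -16.1 dB correction
SPL_A = SPL + correction = 90.0 + (-16.1) = 73.9 dBA


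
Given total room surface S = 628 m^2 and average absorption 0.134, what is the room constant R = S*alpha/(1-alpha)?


R = 628 * 0.134 / (1 - 0.134) = 97.173 m^2


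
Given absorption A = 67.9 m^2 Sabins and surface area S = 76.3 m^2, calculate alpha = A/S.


Absorption coefficient = absorbed power / incident power
alpha = A / S = 67.9 / 76.3 = 0.88991


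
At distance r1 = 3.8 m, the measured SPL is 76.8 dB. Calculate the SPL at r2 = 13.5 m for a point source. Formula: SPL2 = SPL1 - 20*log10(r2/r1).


r2/r1 = 13.5/3.8 = 3.55263
Correction = 20*log10(3.55263) = 11.011 dB
SPL2 = 76.8 - 11.011 = 65.789 dB


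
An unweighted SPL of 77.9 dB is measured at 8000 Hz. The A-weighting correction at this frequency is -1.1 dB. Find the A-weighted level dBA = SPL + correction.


A-weighting table: 8000 Hz -> -1.1 dB correction
SPL_A = SPL + correction = 77.9 + (-1.1) = 76.8 dBA


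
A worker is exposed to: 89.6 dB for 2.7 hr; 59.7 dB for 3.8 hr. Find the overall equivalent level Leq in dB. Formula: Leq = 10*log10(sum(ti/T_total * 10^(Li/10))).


T_total = 2.7 + 3.8 = 6.5 hr
(2.7/6.5) * 10^(89.6/10) = 3.78835e+08
(3.8/6.5) * 10^(59.7/10) = 545595
Sum = 3.78835e+08 + 545595 = 3.79381e+08
Leq = 10*log10(3.79381e+08) = 85.791 dB


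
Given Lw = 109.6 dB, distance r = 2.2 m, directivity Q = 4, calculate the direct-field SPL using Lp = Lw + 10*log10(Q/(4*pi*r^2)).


4*pi*r^2 = 4*pi*2.2^2 = 60.8212 m^2
Q / (4*pi*r^2) = 4 / 60.8212 = 0.0657665
Lp = 109.6 + 10*log10(0.0657665) = 97.78 dB


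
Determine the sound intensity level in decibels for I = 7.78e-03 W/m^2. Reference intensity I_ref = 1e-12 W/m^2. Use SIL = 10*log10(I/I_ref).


I / I_ref = 7.78e-03 / 1e-12 = 7.78e+09
SIL = 10 * log10(7.78e+09) = 98.91 dB


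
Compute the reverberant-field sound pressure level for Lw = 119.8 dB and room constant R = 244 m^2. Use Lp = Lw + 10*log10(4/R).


4/R = 4/244 = 0.0163934
Lp = 119.8 + 10*log10(0.0163934) = 101.95 dB


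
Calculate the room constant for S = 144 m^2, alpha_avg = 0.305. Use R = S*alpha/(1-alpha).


R = 144 * 0.305 / (1 - 0.305) = 63.194 m^2


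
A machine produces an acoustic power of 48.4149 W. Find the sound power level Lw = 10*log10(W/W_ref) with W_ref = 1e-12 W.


W / W_ref = 48.4149 / 1e-12 = 4.84149e+13
Lw = 10 * log10(4.84149e+13) = 136.85 dB


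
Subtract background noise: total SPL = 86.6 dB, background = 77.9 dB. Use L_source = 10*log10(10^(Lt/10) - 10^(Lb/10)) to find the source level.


10^(86.6/10) = 4.57088e+08
10^(77.9/10) = 6.16595e+07
Difference = 4.57088e+08 - 6.16595e+07 = 3.95428e+08
L_source = 10*log10(3.95428e+08) = 85.971 dB


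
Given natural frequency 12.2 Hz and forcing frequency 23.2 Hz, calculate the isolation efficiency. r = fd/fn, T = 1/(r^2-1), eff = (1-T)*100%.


r = 23.2 / 12.2 = 1.90164
r^2 - 1 = 1.90164^2 - 1 = 2.61623
T = 1/2.61623 = 0.382229
Efficiency = (1 - 0.382229)*100 = 61.777 %


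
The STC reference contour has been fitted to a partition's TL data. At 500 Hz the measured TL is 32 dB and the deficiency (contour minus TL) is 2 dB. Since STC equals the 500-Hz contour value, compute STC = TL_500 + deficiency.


By ASTM E413, STC = value of the fitted reference contour at 500 Hz.
Contour value at 500 Hz = TL_500 + deficiency = 32 + 2 = 34
STC = 34


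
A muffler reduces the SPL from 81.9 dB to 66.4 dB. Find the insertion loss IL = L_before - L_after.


Insertion loss = SPL without muffler - SPL with muffler
IL = 81.9 - 66.4 = 15.5 dB


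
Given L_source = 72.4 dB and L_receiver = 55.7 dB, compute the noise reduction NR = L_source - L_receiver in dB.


NR = L_source - L_receiver (difference between source and receiving room levels)
NR = 72.4 - 55.7 = 16.7 dB


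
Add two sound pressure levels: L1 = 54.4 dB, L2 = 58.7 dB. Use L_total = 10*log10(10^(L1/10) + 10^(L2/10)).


10^(54.4/10) = 275423
10^(58.7/10) = 741310
Sum = 275423 + 741310 = 1.01673e+06
L_total = 10*log10(1.01673e+06) = 60.072 dB


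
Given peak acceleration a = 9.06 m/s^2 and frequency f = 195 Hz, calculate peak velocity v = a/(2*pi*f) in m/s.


omega = 2*pi*f = 2*pi*195 = 1225.22 rad/s
v = a / omega = 9.06 / 1225.22 = 0.0073946 m/s


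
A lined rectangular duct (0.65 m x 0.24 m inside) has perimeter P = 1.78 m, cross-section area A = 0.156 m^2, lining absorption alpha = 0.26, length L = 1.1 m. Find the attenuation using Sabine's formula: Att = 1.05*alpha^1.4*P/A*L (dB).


alpha^1.4 = 0.26^1.4 = 0.151692
Attenuation rate = 1.05 * alpha^1.4 * P / A
= 1.05 * 0.151692 * 1.78 / 0.156 = 1.81739 dB/m
Total Att = 1.81739 * 1.1 = 1.9991 dB


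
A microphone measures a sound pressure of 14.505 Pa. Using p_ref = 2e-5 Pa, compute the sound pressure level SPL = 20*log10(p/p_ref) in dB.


p / p_ref = 14.505 / 2e-5 = 725250
SPL = 20 * log10(725250) = 117.21 dB


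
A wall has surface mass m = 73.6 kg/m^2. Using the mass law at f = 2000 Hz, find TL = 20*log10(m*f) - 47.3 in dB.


m * f = 73.6 * 2000 = 147200
20*log10(147200) = 103.358 dB
TL = 103.358 - 47.3 = 56.058 dB


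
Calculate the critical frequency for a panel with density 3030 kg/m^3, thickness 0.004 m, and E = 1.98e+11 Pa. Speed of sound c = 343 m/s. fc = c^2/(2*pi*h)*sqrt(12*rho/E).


12*rho/E = 12*3030/1.98e+11 = 1.83636e-07
sqrt(12*rho/E) = sqrt(1.83636e-07) = 0.000428528
c^2/(2*pi*h) = 343^2/(2*pi*0.004) = 4.6811e+06
fc = 4.6811e+06 * 0.000428528 = 2006 Hz


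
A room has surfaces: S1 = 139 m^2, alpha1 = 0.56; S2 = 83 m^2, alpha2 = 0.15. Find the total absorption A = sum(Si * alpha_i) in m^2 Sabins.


139 * 0.56 = 77.84
83 * 0.15 = 12.45
A_total = 77.84 + 12.45 = 90.29 m^2


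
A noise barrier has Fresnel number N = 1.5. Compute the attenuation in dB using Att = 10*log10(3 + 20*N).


3 + 20*N = 3 + 20*1.5 = 33
Att = 10*log10(33) = 15.185 dB


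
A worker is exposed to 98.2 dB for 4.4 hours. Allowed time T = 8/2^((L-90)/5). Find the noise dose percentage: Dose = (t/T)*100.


T_allowed = 8 / 2^((98.2 - 90)/5) = 2.56685 hr
Dose = 4.4 / 2.56685 * 100 = 171.42 %


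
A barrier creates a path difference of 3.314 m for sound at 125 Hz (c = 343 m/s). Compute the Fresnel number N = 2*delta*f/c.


N = 2*delta*f/c = 2*delta/lambda, where lambda = c/f
lambda = 343 / 125 = 2.744 m
N = 2 * 3.314 / 2.744 = 2.4155


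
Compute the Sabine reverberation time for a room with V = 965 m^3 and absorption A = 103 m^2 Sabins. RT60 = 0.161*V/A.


RT60 = 0.161 * 965 / 103 = 1.5084 s


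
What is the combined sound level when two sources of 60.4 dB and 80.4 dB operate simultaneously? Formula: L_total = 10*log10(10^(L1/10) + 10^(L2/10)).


10^(60.4/10) = 1.09648e+06
10^(80.4/10) = 1.09648e+08
Sum = 1.09648e+06 + 1.09648e+08 = 1.10744e+08
L_total = 10*log10(1.10744e+08) = 80.443 dB


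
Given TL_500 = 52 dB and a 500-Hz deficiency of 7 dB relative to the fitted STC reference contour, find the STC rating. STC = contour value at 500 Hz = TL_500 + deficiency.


By ASTM E413, STC = value of the fitted reference contour at 500 Hz.
Contour value at 500 Hz = TL_500 + deficiency = 52 + 7 = 59
STC = 59


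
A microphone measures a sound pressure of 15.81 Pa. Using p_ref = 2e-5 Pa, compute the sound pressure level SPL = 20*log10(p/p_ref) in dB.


p / p_ref = 15.81 / 2e-5 = 790500
SPL = 20 * log10(790500) = 117.96 dB


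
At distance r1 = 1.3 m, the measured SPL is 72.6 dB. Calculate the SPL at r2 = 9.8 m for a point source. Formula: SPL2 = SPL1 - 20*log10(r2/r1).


r2/r1 = 9.8/1.3 = 7.53846
Correction = 20*log10(7.53846) = 17.5457 dB
SPL2 = 72.6 - 17.5457 = 55.054 dB


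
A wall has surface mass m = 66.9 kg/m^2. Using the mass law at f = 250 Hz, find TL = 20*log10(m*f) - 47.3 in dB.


m * f = 66.9 * 250 = 16725
20*log10(16725) = 84.4673 dB
TL = 84.4673 - 47.3 = 37.167 dB


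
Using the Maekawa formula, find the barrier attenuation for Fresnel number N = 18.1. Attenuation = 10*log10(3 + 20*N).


3 + 20*N = 3 + 20*18.1 = 365
Att = 10*log10(365) = 25.623 dB


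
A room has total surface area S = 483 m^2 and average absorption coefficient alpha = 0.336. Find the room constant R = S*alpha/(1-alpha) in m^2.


R = 483 * 0.336 / (1 - 0.336) = 244.41 m^2


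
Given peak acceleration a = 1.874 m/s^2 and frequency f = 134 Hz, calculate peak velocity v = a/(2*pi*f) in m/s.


omega = 2*pi*f = 2*pi*134 = 841.947 rad/s
v = a / omega = 1.874 / 841.947 = 0.0022258 m/s


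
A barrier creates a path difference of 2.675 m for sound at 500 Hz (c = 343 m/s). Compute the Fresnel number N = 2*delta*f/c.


N = 2*delta*f/c = 2*delta/lambda, where lambda = c/f
lambda = 343 / 500 = 0.686 m
N = 2 * 2.675 / 0.686 = 7.7988


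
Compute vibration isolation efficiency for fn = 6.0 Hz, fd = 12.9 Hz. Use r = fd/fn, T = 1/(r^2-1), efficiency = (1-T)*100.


r = 12.9 / 6.0 = 2.15
r^2 - 1 = 2.15^2 - 1 = 3.6225
T = 1/3.6225 = 0.276052
Efficiency = (1 - 0.276052)*100 = 72.395 %


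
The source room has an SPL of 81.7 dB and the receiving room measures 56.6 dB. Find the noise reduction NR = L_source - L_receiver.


NR = L_source - L_receiver (difference between source and receiving room levels)
NR = 81.7 - 56.6 = 25.1 dB


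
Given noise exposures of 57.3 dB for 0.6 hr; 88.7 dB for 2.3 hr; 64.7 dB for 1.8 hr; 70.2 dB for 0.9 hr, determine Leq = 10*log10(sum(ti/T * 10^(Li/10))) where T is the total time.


T_total = 0.6 + 2.3 + 1.8 + 0.9 = 5.6 hr
(0.6/5.6) * 10^(57.3/10) = 57539.1
(2.3/5.6) * 10^(88.7/10) = 3.04467e+08
(1.8/5.6) * 10^(64.7/10) = 948603
(0.9/5.6) * 10^(70.2/10) = 1.68289e+06
Sum = 57539.1 + 3.04467e+08 + 948603 + 1.68289e+06 = 3.07156e+08
Leq = 10*log10(3.07156e+08) = 84.874 dB


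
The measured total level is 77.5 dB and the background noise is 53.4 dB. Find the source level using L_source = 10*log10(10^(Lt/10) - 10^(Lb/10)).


10^(77.5/10) = 5.62341e+07
10^(53.4/10) = 218776
Difference = 5.62341e+07 - 218776 = 5.60153e+07
L_source = 10*log10(5.60153e+07) = 77.483 dB


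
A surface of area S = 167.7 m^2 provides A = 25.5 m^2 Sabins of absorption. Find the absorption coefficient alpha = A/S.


Absorption coefficient = absorbed power / incident power
alpha = A / S = 25.5 / 167.7 = 0.15206


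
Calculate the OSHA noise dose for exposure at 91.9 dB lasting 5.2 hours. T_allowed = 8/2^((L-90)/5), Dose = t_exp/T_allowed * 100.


T_allowed = 8 / 2^((91.9 - 90)/5) = 6.1475 hr
Dose = 5.2 / 6.1475 * 100 = 84.587 %


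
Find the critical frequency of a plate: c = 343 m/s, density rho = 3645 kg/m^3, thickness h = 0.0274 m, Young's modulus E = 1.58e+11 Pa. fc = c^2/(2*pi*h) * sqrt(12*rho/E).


12*rho/E = 12*3645/1.58e+11 = 2.76835e-07
sqrt(12*rho/E) = sqrt(2.76835e-07) = 0.000526151
c^2/(2*pi*h) = 343^2/(2*pi*0.0274) = 683373
fc = 683373 * 0.000526151 = 359.56 Hz


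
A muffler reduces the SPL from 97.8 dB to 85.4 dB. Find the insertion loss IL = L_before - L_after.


Insertion loss = SPL without muffler - SPL with muffler
IL = 97.8 - 85.4 = 12.4 dB


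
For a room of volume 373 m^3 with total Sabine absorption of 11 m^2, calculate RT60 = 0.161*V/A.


RT60 = 0.161 * 373 / 11 = 5.4594 s


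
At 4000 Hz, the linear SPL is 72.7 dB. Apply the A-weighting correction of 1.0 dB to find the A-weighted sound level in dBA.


A-weighting table: 4000 Hz -> 1.0 dB correction
SPL_A = SPL + correction = 72.7 + (1.0) = 73.7 dBA


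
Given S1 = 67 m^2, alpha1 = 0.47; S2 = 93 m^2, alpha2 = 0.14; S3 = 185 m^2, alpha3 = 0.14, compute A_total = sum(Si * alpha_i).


67 * 0.47 = 31.49
93 * 0.14 = 13.02
185 * 0.14 = 25.9
A_total = 31.49 + 13.02 + 25.9 = 70.41 m^2


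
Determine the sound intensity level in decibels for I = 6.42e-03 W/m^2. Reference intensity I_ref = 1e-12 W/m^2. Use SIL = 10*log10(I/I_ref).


I / I_ref = 6.42e-03 / 1e-12 = 6.42e+09
SIL = 10 * log10(6.42e+09) = 98.075 dB


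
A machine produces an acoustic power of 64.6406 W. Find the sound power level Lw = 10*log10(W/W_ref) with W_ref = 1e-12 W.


W / W_ref = 64.6406 / 1e-12 = 6.46406e+13
Lw = 10 * log10(6.46406e+13) = 138.11 dB


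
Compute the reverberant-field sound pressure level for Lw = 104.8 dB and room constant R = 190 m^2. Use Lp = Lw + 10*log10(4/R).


4/R = 4/190 = 0.0210526
Lp = 104.8 + 10*log10(0.0210526) = 88.033 dB


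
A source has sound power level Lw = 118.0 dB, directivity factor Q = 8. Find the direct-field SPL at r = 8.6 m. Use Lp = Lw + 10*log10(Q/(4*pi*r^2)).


4*pi*r^2 = 4*pi*8.6^2 = 929.409 m^2
Q / (4*pi*r^2) = 8 / 929.409 = 0.00860762
Lp = 118.0 + 10*log10(0.00860762) = 97.349 dB


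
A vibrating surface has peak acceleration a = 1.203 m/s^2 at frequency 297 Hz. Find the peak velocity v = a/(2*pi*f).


omega = 2*pi*f = 2*pi*297 = 1866.11 rad/s
v = a / omega = 1.203 / 1866.11 = 0.00064466 m/s


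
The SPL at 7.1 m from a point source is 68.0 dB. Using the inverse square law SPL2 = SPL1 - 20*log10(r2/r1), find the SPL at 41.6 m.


r2/r1 = 41.6/7.1 = 5.85915
Correction = 20*log10(5.85915) = 15.3567 dB
SPL2 = 68.0 - 15.3567 = 52.643 dB


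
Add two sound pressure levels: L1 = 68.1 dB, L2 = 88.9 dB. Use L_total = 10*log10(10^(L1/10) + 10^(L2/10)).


10^(68.1/10) = 6.45654e+06
10^(88.9/10) = 7.76247e+08
Sum = 6.45654e+06 + 7.76247e+08 = 7.82704e+08
L_total = 10*log10(7.82704e+08) = 88.936 dB


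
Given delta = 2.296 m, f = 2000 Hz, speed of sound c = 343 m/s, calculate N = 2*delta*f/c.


N = 2*delta*f/c = 2*delta/lambda, where lambda = c/f
lambda = 343 / 2000 = 0.1715 m
N = 2 * 2.296 / 0.1715 = 26.776


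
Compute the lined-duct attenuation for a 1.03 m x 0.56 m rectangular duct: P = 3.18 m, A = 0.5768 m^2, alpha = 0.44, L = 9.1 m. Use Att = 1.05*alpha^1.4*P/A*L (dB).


alpha^1.4 = 0.44^1.4 = 0.316835
Attenuation rate = 1.05 * alpha^1.4 * P / A
= 1.05 * 0.316835 * 3.18 / 0.5768 = 1.83411 dB/m
Total Att = 1.83411 * 9.1 = 16.69 dB


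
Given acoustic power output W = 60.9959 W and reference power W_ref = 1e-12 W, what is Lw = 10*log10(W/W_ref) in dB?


W / W_ref = 60.9959 / 1e-12 = 6.09959e+13
Lw = 10 * log10(6.09959e+13) = 137.85 dB


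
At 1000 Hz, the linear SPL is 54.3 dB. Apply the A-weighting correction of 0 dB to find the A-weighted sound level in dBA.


A-weighting table: 1000 Hz -> 0 dB correction
SPL_A = SPL + correction = 54.3 + (0) = 54.3 dBA
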